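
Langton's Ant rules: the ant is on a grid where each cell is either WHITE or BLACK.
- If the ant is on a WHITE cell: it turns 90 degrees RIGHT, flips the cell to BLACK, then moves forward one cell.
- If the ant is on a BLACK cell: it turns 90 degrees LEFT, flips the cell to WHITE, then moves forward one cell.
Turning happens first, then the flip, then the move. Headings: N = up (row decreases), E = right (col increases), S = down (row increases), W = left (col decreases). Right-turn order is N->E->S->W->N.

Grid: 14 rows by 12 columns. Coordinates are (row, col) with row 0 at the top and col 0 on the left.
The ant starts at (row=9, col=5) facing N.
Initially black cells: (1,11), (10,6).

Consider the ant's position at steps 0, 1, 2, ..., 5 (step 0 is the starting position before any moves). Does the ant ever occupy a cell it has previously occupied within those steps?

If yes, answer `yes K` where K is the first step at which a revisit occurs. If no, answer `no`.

Step 1: on WHITE (9,5): turn R to E, flip to black, move to (9,6). |black|=3 — new cell
Step 2: on WHITE (9,6): turn R to S, flip to black, move to (10,6). |black|=4 — new cell
Step 3: on BLACK (10,6): turn L to E, flip to white, move to (10,7). |black|=3 — new cell
Step 4: on WHITE (10,7): turn R to S, flip to black, move to (11,7). |black|=4 — new cell
Step 5: on WHITE (11,7): turn R to W, flip to black, move to (11,6). |black|=5 — new cell
No revisit within 5 steps.

Answer: no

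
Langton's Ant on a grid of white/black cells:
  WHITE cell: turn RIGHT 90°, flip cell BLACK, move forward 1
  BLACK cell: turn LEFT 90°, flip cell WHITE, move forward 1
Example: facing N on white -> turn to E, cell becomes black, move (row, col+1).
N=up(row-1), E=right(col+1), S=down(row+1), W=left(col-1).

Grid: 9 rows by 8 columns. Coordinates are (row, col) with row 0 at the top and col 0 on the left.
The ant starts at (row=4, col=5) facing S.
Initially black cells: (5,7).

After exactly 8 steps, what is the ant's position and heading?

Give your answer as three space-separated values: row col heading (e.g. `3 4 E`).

Step 1: on WHITE (4,5): turn R to W, flip to black, move to (4,4). |black|=2
Step 2: on WHITE (4,4): turn R to N, flip to black, move to (3,4). |black|=3
Step 3: on WHITE (3,4): turn R to E, flip to black, move to (3,5). |black|=4
Step 4: on WHITE (3,5): turn R to S, flip to black, move to (4,5). |black|=5
Step 5: on BLACK (4,5): turn L to E, flip to white, move to (4,6). |black|=4
Step 6: on WHITE (4,6): turn R to S, flip to black, move to (5,6). |black|=5
Step 7: on WHITE (5,6): turn R to W, flip to black, move to (5,5). |black|=6
Step 8: on WHITE (5,5): turn R to N, flip to black, move to (4,5). |black|=7

Answer: 4 5 N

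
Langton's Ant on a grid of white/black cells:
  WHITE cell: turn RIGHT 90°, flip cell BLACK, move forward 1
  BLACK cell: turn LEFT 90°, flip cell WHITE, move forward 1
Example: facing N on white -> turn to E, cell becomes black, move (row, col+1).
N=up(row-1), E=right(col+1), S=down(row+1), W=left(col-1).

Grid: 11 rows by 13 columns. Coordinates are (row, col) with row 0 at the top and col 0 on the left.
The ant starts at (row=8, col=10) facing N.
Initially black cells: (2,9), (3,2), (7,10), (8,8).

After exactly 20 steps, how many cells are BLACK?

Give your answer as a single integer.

Step 1: on WHITE (8,10): turn R to E, flip to black, move to (8,11). |black|=5
Step 2: on WHITE (8,11): turn R to S, flip to black, move to (9,11). |black|=6
Step 3: on WHITE (9,11): turn R to W, flip to black, move to (9,10). |black|=7
Step 4: on WHITE (9,10): turn R to N, flip to black, move to (8,10). |black|=8
Step 5: on BLACK (8,10): turn L to W, flip to white, move to (8,9). |black|=7
Step 6: on WHITE (8,9): turn R to N, flip to black, move to (7,9). |black|=8
Step 7: on WHITE (7,9): turn R to E, flip to black, move to (7,10). |black|=9
Step 8: on BLACK (7,10): turn L to N, flip to white, move to (6,10). |black|=8
Step 9: on WHITE (6,10): turn R to E, flip to black, move to (6,11). |black|=9
Step 10: on WHITE (6,11): turn R to S, flip to black, move to (7,11). |black|=10
Step 11: on WHITE (7,11): turn R to W, flip to black, move to (7,10). |black|=11
Step 12: on WHITE (7,10): turn R to N, flip to black, move to (6,10). |black|=12
Step 13: on BLACK (6,10): turn L to W, flip to white, move to (6,9). |black|=11
Step 14: on WHITE (6,9): turn R to N, flip to black, move to (5,9). |black|=12
Step 15: on WHITE (5,9): turn R to E, flip to black, move to (5,10). |black|=13
Step 16: on WHITE (5,10): turn R to S, flip to black, move to (6,10). |black|=14
Step 17: on WHITE (6,10): turn R to W, flip to black, move to (6,9). |black|=15
Step 18: on BLACK (6,9): turn L to S, flip to white, move to (7,9). |black|=14
Step 19: on BLACK (7,9): turn L to E, flip to white, move to (7,10). |black|=13
Step 20: on BLACK (7,10): turn L to N, flip to white, move to (6,10). |black|=12

Answer: 12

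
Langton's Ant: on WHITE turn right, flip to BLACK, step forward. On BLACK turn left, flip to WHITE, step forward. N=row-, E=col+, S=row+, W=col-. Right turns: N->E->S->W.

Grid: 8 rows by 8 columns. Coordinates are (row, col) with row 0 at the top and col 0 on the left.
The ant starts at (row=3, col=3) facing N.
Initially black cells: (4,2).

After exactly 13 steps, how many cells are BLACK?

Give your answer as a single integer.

Step 1: on WHITE (3,3): turn R to E, flip to black, move to (3,4). |black|=2
Step 2: on WHITE (3,4): turn R to S, flip to black, move to (4,4). |black|=3
Step 3: on WHITE (4,4): turn R to W, flip to black, move to (4,3). |black|=4
Step 4: on WHITE (4,3): turn R to N, flip to black, move to (3,3). |black|=5
Step 5: on BLACK (3,3): turn L to W, flip to white, move to (3,2). |black|=4
Step 6: on WHITE (3,2): turn R to N, flip to black, move to (2,2). |black|=5
Step 7: on WHITE (2,2): turn R to E, flip to black, move to (2,3). |black|=6
Step 8: on WHITE (2,3): turn R to S, flip to black, move to (3,3). |black|=7
Step 9: on WHITE (3,3): turn R to W, flip to black, move to (3,2). |black|=8
Step 10: on BLACK (3,2): turn L to S, flip to white, move to (4,2). |black|=7
Step 11: on BLACK (4,2): turn L to E, flip to white, move to (4,3). |black|=6
Step 12: on BLACK (4,3): turn L to N, flip to white, move to (3,3). |black|=5
Step 13: on BLACK (3,3): turn L to W, flip to white, move to (3,2). |black|=4

Answer: 4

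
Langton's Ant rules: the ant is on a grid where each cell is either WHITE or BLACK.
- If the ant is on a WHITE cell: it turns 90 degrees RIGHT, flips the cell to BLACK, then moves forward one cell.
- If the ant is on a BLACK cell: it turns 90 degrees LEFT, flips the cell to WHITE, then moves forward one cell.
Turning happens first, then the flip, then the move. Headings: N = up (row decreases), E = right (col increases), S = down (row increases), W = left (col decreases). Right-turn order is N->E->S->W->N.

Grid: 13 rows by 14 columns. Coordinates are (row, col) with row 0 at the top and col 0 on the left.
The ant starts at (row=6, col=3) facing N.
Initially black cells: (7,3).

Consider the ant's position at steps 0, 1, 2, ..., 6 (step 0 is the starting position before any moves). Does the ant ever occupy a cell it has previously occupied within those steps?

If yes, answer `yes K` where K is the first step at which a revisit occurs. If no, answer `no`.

Step 1: on WHITE (6,3): turn R to E, flip to black, move to (6,4). |black|=2 — new cell
Step 2: on WHITE (6,4): turn R to S, flip to black, move to (7,4). |black|=3 — new cell
Step 3: on WHITE (7,4): turn R to W, flip to black, move to (7,3). |black|=4 — new cell
Step 4: on BLACK (7,3): turn L to S, flip to white, move to (8,3). |black|=3 — new cell
Step 5: on WHITE (8,3): turn R to W, flip to black, move to (8,2). |black|=4 — new cell
Step 6: on WHITE (8,2): turn R to N, flip to black, move to (7,2). |black|=5 — new cell
No revisit within 6 steps.

Answer: no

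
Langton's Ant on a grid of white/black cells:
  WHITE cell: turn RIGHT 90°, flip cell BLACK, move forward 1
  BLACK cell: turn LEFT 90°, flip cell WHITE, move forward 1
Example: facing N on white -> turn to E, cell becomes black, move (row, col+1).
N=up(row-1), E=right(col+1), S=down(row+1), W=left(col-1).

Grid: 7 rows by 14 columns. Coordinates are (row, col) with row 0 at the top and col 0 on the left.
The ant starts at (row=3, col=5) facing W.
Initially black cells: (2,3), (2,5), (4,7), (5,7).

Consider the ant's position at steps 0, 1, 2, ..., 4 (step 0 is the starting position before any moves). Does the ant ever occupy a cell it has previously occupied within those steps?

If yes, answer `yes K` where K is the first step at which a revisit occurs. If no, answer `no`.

Answer: no

Derivation:
Step 1: on WHITE (3,5): turn R to N, flip to black, move to (2,5). |black|=5 — new cell
Step 2: on BLACK (2,5): turn L to W, flip to white, move to (2,4). |black|=4 — new cell
Step 3: on WHITE (2,4): turn R to N, flip to black, move to (1,4). |black|=5 — new cell
Step 4: on WHITE (1,4): turn R to E, flip to black, move to (1,5). |black|=6 — new cell
No revisit within 4 steps.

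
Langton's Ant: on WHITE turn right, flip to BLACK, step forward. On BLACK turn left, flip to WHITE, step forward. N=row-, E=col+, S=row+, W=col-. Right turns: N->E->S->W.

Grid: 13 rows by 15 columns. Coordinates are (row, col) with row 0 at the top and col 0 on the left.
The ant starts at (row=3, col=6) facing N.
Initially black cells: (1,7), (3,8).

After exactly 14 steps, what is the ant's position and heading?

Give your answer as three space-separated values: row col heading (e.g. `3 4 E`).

Answer: 4 5 S

Derivation:
Step 1: on WHITE (3,6): turn R to E, flip to black, move to (3,7). |black|=3
Step 2: on WHITE (3,7): turn R to S, flip to black, move to (4,7). |black|=4
Step 3: on WHITE (4,7): turn R to W, flip to black, move to (4,6). |black|=5
Step 4: on WHITE (4,6): turn R to N, flip to black, move to (3,6). |black|=6
Step 5: on BLACK (3,6): turn L to W, flip to white, move to (3,5). |black|=5
Step 6: on WHITE (3,5): turn R to N, flip to black, move to (2,5). |black|=6
Step 7: on WHITE (2,5): turn R to E, flip to black, move to (2,6). |black|=7
Step 8: on WHITE (2,6): turn R to S, flip to black, move to (3,6). |black|=8
Step 9: on WHITE (3,6): turn R to W, flip to black, move to (3,5). |black|=9
Step 10: on BLACK (3,5): turn L to S, flip to white, move to (4,5). |black|=8
Step 11: on WHITE (4,5): turn R to W, flip to black, move to (4,4). |black|=9
Step 12: on WHITE (4,4): turn R to N, flip to black, move to (3,4). |black|=10
Step 13: on WHITE (3,4): turn R to E, flip to black, move to (3,5). |black|=11
Step 14: on WHITE (3,5): turn R to S, flip to black, move to (4,5). |black|=12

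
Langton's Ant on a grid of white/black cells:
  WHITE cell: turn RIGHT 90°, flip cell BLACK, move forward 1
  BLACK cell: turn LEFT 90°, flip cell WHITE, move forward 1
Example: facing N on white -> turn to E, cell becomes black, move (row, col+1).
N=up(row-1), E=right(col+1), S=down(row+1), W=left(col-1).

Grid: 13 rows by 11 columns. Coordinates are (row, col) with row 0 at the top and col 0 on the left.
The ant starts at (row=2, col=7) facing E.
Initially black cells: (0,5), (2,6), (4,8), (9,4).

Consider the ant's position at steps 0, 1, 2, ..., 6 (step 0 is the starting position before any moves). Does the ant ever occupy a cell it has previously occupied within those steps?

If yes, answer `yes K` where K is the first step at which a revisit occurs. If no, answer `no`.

Step 1: on WHITE (2,7): turn R to S, flip to black, move to (3,7). |black|=5 — new cell
Step 2: on WHITE (3,7): turn R to W, flip to black, move to (3,6). |black|=6 — new cell
Step 3: on WHITE (3,6): turn R to N, flip to black, move to (2,6). |black|=7 — new cell
Step 4: on BLACK (2,6): turn L to W, flip to white, move to (2,5). |black|=6 — new cell
Step 5: on WHITE (2,5): turn R to N, flip to black, move to (1,5). |black|=7 — new cell
Step 6: on WHITE (1,5): turn R to E, flip to black, move to (1,6). |black|=8 — new cell
No revisit within 6 steps.

Answer: no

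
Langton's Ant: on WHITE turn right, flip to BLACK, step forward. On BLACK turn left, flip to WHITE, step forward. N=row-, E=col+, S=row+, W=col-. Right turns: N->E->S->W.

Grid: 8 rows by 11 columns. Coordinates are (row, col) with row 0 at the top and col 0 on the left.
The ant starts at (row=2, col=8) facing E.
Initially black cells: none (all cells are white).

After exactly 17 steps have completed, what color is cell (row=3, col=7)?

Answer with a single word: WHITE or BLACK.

Step 1: on WHITE (2,8): turn R to S, flip to black, move to (3,8). |black|=1
Step 2: on WHITE (3,8): turn R to W, flip to black, move to (3,7). |black|=2
Step 3: on WHITE (3,7): turn R to N, flip to black, move to (2,7). |black|=3
Step 4: on WHITE (2,7): turn R to E, flip to black, move to (2,8). |black|=4
Step 5: on BLACK (2,8): turn L to N, flip to white, move to (1,8). |black|=3
Step 6: on WHITE (1,8): turn R to E, flip to black, move to (1,9). |black|=4
Step 7: on WHITE (1,9): turn R to S, flip to black, move to (2,9). |black|=5
Step 8: on WHITE (2,9): turn R to W, flip to black, move to (2,8). |black|=6
Step 9: on WHITE (2,8): turn R to N, flip to black, move to (1,8). |black|=7
Step 10: on BLACK (1,8): turn L to W, flip to white, move to (1,7). |black|=6
Step 11: on WHITE (1,7): turn R to N, flip to black, move to (0,7). |black|=7
Step 12: on WHITE (0,7): turn R to E, flip to black, move to (0,8). |black|=8
Step 13: on WHITE (0,8): turn R to S, flip to black, move to (1,8). |black|=9
Step 14: on WHITE (1,8): turn R to W, flip to black, move to (1,7). |black|=10
Step 15: on BLACK (1,7): turn L to S, flip to white, move to (2,7). |black|=9
Step 16: on BLACK (2,7): turn L to E, flip to white, move to (2,8). |black|=8
Step 17: on BLACK (2,8): turn L to N, flip to white, move to (1,8). |black|=7

Answer: BLACK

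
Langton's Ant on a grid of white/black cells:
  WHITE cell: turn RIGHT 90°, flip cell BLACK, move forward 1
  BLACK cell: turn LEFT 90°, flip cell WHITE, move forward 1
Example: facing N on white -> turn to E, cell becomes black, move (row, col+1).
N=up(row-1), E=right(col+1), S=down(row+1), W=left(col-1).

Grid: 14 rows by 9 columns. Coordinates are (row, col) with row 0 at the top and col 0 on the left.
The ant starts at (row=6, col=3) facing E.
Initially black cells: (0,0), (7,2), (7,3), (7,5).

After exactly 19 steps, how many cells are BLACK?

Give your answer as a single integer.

Step 1: on WHITE (6,3): turn R to S, flip to black, move to (7,3). |black|=5
Step 2: on BLACK (7,3): turn L to E, flip to white, move to (7,4). |black|=4
Step 3: on WHITE (7,4): turn R to S, flip to black, move to (8,4). |black|=5
Step 4: on WHITE (8,4): turn R to W, flip to black, move to (8,3). |black|=6
Step 5: on WHITE (8,3): turn R to N, flip to black, move to (7,3). |black|=7
Step 6: on WHITE (7,3): turn R to E, flip to black, move to (7,4). |black|=8
Step 7: on BLACK (7,4): turn L to N, flip to white, move to (6,4). |black|=7
Step 8: on WHITE (6,4): turn R to E, flip to black, move to (6,5). |black|=8
Step 9: on WHITE (6,5): turn R to S, flip to black, move to (7,5). |black|=9
Step 10: on BLACK (7,5): turn L to E, flip to white, move to (7,6). |black|=8
Step 11: on WHITE (7,6): turn R to S, flip to black, move to (8,6). |black|=9
Step 12: on WHITE (8,6): turn R to W, flip to black, move to (8,5). |black|=10
Step 13: on WHITE (8,5): turn R to N, flip to black, move to (7,5). |black|=11
Step 14: on WHITE (7,5): turn R to E, flip to black, move to (7,6). |black|=12
Step 15: on BLACK (7,6): turn L to N, flip to white, move to (6,6). |black|=11
Step 16: on WHITE (6,6): turn R to E, flip to black, move to (6,7). |black|=12
Step 17: on WHITE (6,7): turn R to S, flip to black, move to (7,7). |black|=13
Step 18: on WHITE (7,7): turn R to W, flip to black, move to (7,6). |black|=14
Step 19: on WHITE (7,6): turn R to N, flip to black, move to (6,6). |black|=15

Answer: 15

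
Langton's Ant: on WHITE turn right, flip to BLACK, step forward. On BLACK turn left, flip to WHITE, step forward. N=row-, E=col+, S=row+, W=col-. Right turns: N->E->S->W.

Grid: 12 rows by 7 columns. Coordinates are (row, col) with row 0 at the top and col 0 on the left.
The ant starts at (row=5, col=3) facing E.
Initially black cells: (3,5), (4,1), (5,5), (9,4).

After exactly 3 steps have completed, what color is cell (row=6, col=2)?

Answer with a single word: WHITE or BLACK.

Step 1: on WHITE (5,3): turn R to S, flip to black, move to (6,3). |black|=5
Step 2: on WHITE (6,3): turn R to W, flip to black, move to (6,2). |black|=6
Step 3: on WHITE (6,2): turn R to N, flip to black, move to (5,2). |black|=7

Answer: BLACK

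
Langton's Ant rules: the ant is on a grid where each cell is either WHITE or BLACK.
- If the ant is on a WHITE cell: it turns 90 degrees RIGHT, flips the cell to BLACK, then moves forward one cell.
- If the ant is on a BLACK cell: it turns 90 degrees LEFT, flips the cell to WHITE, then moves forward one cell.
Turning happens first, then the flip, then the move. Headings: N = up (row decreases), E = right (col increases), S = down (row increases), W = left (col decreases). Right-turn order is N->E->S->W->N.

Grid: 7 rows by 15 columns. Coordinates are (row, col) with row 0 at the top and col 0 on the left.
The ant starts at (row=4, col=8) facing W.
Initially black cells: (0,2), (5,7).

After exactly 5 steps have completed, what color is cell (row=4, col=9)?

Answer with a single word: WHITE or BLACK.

Step 1: on WHITE (4,8): turn R to N, flip to black, move to (3,8). |black|=3
Step 2: on WHITE (3,8): turn R to E, flip to black, move to (3,9). |black|=4
Step 3: on WHITE (3,9): turn R to S, flip to black, move to (4,9). |black|=5
Step 4: on WHITE (4,9): turn R to W, flip to black, move to (4,8). |black|=6
Step 5: on BLACK (4,8): turn L to S, flip to white, move to (5,8). |black|=5

Answer: BLACK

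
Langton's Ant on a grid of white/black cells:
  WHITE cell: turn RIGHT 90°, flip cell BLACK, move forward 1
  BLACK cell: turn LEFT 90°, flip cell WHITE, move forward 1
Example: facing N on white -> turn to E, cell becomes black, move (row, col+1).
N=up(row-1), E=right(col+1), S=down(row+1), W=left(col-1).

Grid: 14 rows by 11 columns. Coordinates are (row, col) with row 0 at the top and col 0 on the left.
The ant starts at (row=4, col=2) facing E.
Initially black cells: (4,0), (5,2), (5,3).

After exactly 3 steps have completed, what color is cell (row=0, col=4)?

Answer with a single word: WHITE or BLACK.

Step 1: on WHITE (4,2): turn R to S, flip to black, move to (5,2). |black|=4
Step 2: on BLACK (5,2): turn L to E, flip to white, move to (5,3). |black|=3
Step 3: on BLACK (5,3): turn L to N, flip to white, move to (4,3). |black|=2

Answer: WHITE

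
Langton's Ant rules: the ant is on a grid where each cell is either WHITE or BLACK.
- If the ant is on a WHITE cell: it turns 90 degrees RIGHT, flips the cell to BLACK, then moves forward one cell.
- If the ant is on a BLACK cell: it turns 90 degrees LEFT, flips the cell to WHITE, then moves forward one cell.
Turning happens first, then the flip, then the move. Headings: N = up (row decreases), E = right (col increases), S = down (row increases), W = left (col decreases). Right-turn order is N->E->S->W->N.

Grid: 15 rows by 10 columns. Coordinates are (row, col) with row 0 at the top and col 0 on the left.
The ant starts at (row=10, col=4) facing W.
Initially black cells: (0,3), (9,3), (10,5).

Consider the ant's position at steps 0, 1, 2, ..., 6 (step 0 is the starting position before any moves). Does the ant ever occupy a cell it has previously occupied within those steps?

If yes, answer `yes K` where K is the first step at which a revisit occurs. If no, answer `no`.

Step 1: on WHITE (10,4): turn R to N, flip to black, move to (9,4). |black|=4 — new cell
Step 2: on WHITE (9,4): turn R to E, flip to black, move to (9,5). |black|=5 — new cell
Step 3: on WHITE (9,5): turn R to S, flip to black, move to (10,5). |black|=6 — new cell
Step 4: on BLACK (10,5): turn L to E, flip to white, move to (10,6). |black|=5 — new cell
Step 5: on WHITE (10,6): turn R to S, flip to black, move to (11,6). |black|=6 — new cell
Step 6: on WHITE (11,6): turn R to W, flip to black, move to (11,5). |black|=7 — new cell
No revisit within 6 steps.

Answer: no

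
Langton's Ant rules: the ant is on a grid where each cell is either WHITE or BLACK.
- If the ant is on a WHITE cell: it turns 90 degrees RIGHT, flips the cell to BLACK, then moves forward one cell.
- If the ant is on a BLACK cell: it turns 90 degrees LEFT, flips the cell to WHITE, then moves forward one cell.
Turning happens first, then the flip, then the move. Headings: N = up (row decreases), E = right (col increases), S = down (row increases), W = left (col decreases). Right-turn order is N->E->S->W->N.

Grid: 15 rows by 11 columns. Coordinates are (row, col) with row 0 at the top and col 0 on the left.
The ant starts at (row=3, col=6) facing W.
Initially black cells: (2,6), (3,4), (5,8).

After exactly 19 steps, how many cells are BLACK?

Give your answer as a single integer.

Answer: 12

Derivation:
Step 1: on WHITE (3,6): turn R to N, flip to black, move to (2,6). |black|=4
Step 2: on BLACK (2,6): turn L to W, flip to white, move to (2,5). |black|=3
Step 3: on WHITE (2,5): turn R to N, flip to black, move to (1,5). |black|=4
Step 4: on WHITE (1,5): turn R to E, flip to black, move to (1,6). |black|=5
Step 5: on WHITE (1,6): turn R to S, flip to black, move to (2,6). |black|=6
Step 6: on WHITE (2,6): turn R to W, flip to black, move to (2,5). |black|=7
Step 7: on BLACK (2,5): turn L to S, flip to white, move to (3,5). |black|=6
Step 8: on WHITE (3,5): turn R to W, flip to black, move to (3,4). |black|=7
Step 9: on BLACK (3,4): turn L to S, flip to white, move to (4,4). |black|=6
Step 10: on WHITE (4,4): turn R to W, flip to black, move to (4,3). |black|=7
Step 11: on WHITE (4,3): turn R to N, flip to black, move to (3,3). |black|=8
Step 12: on WHITE (3,3): turn R to E, flip to black, move to (3,4). |black|=9
Step 13: on WHITE (3,4): turn R to S, flip to black, move to (4,4). |black|=10
Step 14: on BLACK (4,4): turn L to E, flip to white, move to (4,5). |black|=9
Step 15: on WHITE (4,5): turn R to S, flip to black, move to (5,5). |black|=10
Step 16: on WHITE (5,5): turn R to W, flip to black, move to (5,4). |black|=11
Step 17: on WHITE (5,4): turn R to N, flip to black, move to (4,4). |black|=12
Step 18: on WHITE (4,4): turn R to E, flip to black, move to (4,5). |black|=13
Step 19: on BLACK (4,5): turn L to N, flip to white, move to (3,5). |black|=12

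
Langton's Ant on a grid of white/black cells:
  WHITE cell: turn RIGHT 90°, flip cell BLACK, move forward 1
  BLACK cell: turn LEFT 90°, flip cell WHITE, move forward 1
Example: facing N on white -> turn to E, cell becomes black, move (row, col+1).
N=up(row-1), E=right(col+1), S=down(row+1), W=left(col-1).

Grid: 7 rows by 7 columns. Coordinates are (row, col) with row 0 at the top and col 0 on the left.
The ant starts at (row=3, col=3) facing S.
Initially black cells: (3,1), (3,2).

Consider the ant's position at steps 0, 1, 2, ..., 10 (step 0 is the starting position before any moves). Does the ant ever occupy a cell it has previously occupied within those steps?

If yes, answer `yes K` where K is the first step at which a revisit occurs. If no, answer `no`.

Step 1: on WHITE (3,3): turn R to W, flip to black, move to (3,2). |black|=3 — new cell
Step 2: on BLACK (3,2): turn L to S, flip to white, move to (4,2). |black|=2 — new cell
Step 3: on WHITE (4,2): turn R to W, flip to black, move to (4,1). |black|=3 — new cell
Step 4: on WHITE (4,1): turn R to N, flip to black, move to (3,1). |black|=4 — new cell
Step 5: on BLACK (3,1): turn L to W, flip to white, move to (3,0). |black|=3 — new cell
Step 6: on WHITE (3,0): turn R to N, flip to black, move to (2,0). |black|=4 — new cell
Step 7: on WHITE (2,0): turn R to E, flip to black, move to (2,1). |black|=5 — new cell
Step 8: on WHITE (2,1): turn R to S, flip to black, move to (3,1). |black|=6 — REVISIT

Answer: yes 8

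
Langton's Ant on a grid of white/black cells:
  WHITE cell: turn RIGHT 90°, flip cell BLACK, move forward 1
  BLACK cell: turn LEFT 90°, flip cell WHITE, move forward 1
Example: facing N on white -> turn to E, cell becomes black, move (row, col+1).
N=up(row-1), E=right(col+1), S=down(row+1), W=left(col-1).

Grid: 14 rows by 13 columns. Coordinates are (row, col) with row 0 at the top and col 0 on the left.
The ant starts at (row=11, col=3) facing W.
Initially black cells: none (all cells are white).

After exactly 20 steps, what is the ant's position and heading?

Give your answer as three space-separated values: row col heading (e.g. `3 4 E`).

Step 1: on WHITE (11,3): turn R to N, flip to black, move to (10,3). |black|=1
Step 2: on WHITE (10,3): turn R to E, flip to black, move to (10,4). |black|=2
Step 3: on WHITE (10,4): turn R to S, flip to black, move to (11,4). |black|=3
Step 4: on WHITE (11,4): turn R to W, flip to black, move to (11,3). |black|=4
Step 5: on BLACK (11,3): turn L to S, flip to white, move to (12,3). |black|=3
Step 6: on WHITE (12,3): turn R to W, flip to black, move to (12,2). |black|=4
Step 7: on WHITE (12,2): turn R to N, flip to black, move to (11,2). |black|=5
Step 8: on WHITE (11,2): turn R to E, flip to black, move to (11,3). |black|=6
Step 9: on WHITE (11,3): turn R to S, flip to black, move to (12,3). |black|=7
Step 10: on BLACK (12,3): turn L to E, flip to white, move to (12,4). |black|=6
Step 11: on WHITE (12,4): turn R to S, flip to black, move to (13,4). |black|=7
Step 12: on WHITE (13,4): turn R to W, flip to black, move to (13,3). |black|=8
Step 13: on WHITE (13,3): turn R to N, flip to black, move to (12,3). |black|=9
Step 14: on WHITE (12,3): turn R to E, flip to black, move to (12,4). |black|=10
Step 15: on BLACK (12,4): turn L to N, flip to white, move to (11,4). |black|=9
Step 16: on BLACK (11,4): turn L to W, flip to white, move to (11,3). |black|=8
Step 17: on BLACK (11,3): turn L to S, flip to white, move to (12,3). |black|=7
Step 18: on BLACK (12,3): turn L to E, flip to white, move to (12,4). |black|=6
Step 19: on WHITE (12,4): turn R to S, flip to black, move to (13,4). |black|=7
Step 20: on BLACK (13,4): turn L to E, flip to white, move to (13,5). |black|=6

Answer: 13 5 E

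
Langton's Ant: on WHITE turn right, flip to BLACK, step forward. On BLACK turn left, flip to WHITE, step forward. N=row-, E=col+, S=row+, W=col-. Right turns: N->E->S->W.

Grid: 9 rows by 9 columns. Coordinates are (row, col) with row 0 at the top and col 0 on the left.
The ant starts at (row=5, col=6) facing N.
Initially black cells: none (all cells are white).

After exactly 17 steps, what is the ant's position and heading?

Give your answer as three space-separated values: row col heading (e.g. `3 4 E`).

Step 1: on WHITE (5,6): turn R to E, flip to black, move to (5,7). |black|=1
Step 2: on WHITE (5,7): turn R to S, flip to black, move to (6,7). |black|=2
Step 3: on WHITE (6,7): turn R to W, flip to black, move to (6,6). |black|=3
Step 4: on WHITE (6,6): turn R to N, flip to black, move to (5,6). |black|=4
Step 5: on BLACK (5,6): turn L to W, flip to white, move to (5,5). |black|=3
Step 6: on WHITE (5,5): turn R to N, flip to black, move to (4,5). |black|=4
Step 7: on WHITE (4,5): turn R to E, flip to black, move to (4,6). |black|=5
Step 8: on WHITE (4,6): turn R to S, flip to black, move to (5,6). |black|=6
Step 9: on WHITE (5,6): turn R to W, flip to black, move to (5,5). |black|=7
Step 10: on BLACK (5,5): turn L to S, flip to white, move to (6,5). |black|=6
Step 11: on WHITE (6,5): turn R to W, flip to black, move to (6,4). |black|=7
Step 12: on WHITE (6,4): turn R to N, flip to black, move to (5,4). |black|=8
Step 13: on WHITE (5,4): turn R to E, flip to black, move to (5,5). |black|=9
Step 14: on WHITE (5,5): turn R to S, flip to black, move to (6,5). |black|=10
Step 15: on BLACK (6,5): turn L to E, flip to white, move to (6,6). |black|=9
Step 16: on BLACK (6,6): turn L to N, flip to white, move to (5,6). |black|=8
Step 17: on BLACK (5,6): turn L to W, flip to white, move to (5,5). |black|=7

Answer: 5 5 W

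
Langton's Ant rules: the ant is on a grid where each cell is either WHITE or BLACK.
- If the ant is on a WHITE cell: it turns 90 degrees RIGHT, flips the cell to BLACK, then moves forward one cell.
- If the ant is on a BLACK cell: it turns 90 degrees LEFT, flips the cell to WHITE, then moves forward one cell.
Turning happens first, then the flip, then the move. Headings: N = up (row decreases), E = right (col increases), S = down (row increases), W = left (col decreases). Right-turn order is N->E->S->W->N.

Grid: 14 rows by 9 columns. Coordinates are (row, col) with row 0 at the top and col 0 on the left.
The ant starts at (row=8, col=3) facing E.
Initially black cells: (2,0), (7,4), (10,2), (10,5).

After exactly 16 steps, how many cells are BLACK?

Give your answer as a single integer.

Step 1: on WHITE (8,3): turn R to S, flip to black, move to (9,3). |black|=5
Step 2: on WHITE (9,3): turn R to W, flip to black, move to (9,2). |black|=6
Step 3: on WHITE (9,2): turn R to N, flip to black, move to (8,2). |black|=7
Step 4: on WHITE (8,2): turn R to E, flip to black, move to (8,3). |black|=8
Step 5: on BLACK (8,3): turn L to N, flip to white, move to (7,3). |black|=7
Step 6: on WHITE (7,3): turn R to E, flip to black, move to (7,4). |black|=8
Step 7: on BLACK (7,4): turn L to N, flip to white, move to (6,4). |black|=7
Step 8: on WHITE (6,4): turn R to E, flip to black, move to (6,5). |black|=8
Step 9: on WHITE (6,5): turn R to S, flip to black, move to (7,5). |black|=9
Step 10: on WHITE (7,5): turn R to W, flip to black, move to (7,4). |black|=10
Step 11: on WHITE (7,4): turn R to N, flip to black, move to (6,4). |black|=11
Step 12: on BLACK (6,4): turn L to W, flip to white, move to (6,3). |black|=10
Step 13: on WHITE (6,3): turn R to N, flip to black, move to (5,3). |black|=11
Step 14: on WHITE (5,3): turn R to E, flip to black, move to (5,4). |black|=12
Step 15: on WHITE (5,4): turn R to S, flip to black, move to (6,4). |black|=13
Step 16: on WHITE (6,4): turn R to W, flip to black, move to (6,3). |black|=14

Answer: 14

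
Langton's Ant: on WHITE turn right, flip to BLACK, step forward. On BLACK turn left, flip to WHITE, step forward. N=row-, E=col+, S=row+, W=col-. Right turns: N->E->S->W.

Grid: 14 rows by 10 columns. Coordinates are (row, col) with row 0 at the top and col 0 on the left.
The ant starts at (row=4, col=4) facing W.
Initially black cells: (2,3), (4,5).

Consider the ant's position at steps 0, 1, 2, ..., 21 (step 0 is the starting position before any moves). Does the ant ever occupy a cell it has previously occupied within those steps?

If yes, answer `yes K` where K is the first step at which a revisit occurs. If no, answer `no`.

Answer: yes 7

Derivation:
Step 1: on WHITE (4,4): turn R to N, flip to black, move to (3,4). |black|=3 — new cell
Step 2: on WHITE (3,4): turn R to E, flip to black, move to (3,5). |black|=4 — new cell
Step 3: on WHITE (3,5): turn R to S, flip to black, move to (4,5). |black|=5 — new cell
Step 4: on BLACK (4,5): turn L to E, flip to white, move to (4,6). |black|=4 — new cell
Step 5: on WHITE (4,6): turn R to S, flip to black, move to (5,6). |black|=5 — new cell
Step 6: on WHITE (5,6): turn R to W, flip to black, move to (5,5). |black|=6 — new cell
Step 7: on WHITE (5,5): turn R to N, flip to black, move to (4,5). |black|=7 — REVISIT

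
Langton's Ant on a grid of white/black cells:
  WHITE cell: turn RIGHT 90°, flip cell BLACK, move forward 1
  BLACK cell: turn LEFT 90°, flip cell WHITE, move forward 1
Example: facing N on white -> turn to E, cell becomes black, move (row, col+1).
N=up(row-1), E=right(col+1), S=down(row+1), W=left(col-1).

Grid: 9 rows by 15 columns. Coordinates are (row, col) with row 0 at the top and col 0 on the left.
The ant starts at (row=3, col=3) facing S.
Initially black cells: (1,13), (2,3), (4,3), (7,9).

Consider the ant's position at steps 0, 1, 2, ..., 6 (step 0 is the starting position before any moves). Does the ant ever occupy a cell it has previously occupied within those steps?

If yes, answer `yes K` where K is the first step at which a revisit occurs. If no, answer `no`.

Answer: no

Derivation:
Step 1: on WHITE (3,3): turn R to W, flip to black, move to (3,2). |black|=5 — new cell
Step 2: on WHITE (3,2): turn R to N, flip to black, move to (2,2). |black|=6 — new cell
Step 3: on WHITE (2,2): turn R to E, flip to black, move to (2,3). |black|=7 — new cell
Step 4: on BLACK (2,3): turn L to N, flip to white, move to (1,3). |black|=6 — new cell
Step 5: on WHITE (1,3): turn R to E, flip to black, move to (1,4). |black|=7 — new cell
Step 6: on WHITE (1,4): turn R to S, flip to black, move to (2,4). |black|=8 — new cell
No revisit within 6 steps.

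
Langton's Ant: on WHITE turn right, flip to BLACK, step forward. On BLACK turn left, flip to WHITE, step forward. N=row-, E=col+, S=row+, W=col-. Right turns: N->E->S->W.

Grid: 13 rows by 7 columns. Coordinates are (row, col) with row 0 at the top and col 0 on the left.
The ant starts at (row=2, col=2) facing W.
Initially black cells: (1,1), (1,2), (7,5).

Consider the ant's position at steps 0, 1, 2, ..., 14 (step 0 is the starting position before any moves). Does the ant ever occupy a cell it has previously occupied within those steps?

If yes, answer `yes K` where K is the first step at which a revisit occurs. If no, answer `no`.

Answer: yes 6

Derivation:
Step 1: on WHITE (2,2): turn R to N, flip to black, move to (1,2). |black|=4 — new cell
Step 2: on BLACK (1,2): turn L to W, flip to white, move to (1,1). |black|=3 — new cell
Step 3: on BLACK (1,1): turn L to S, flip to white, move to (2,1). |black|=2 — new cell
Step 4: on WHITE (2,1): turn R to W, flip to black, move to (2,0). |black|=3 — new cell
Step 5: on WHITE (2,0): turn R to N, flip to black, move to (1,0). |black|=4 — new cell
Step 6: on WHITE (1,0): turn R to E, flip to black, move to (1,1). |black|=5 — REVISIT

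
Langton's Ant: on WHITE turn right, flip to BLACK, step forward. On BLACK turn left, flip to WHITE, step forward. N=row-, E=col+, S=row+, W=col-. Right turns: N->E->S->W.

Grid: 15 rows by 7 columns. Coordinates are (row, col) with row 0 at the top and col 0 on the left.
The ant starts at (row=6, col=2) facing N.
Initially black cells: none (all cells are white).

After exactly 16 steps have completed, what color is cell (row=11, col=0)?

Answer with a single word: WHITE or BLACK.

Answer: WHITE

Derivation:
Step 1: on WHITE (6,2): turn R to E, flip to black, move to (6,3). |black|=1
Step 2: on WHITE (6,3): turn R to S, flip to black, move to (7,3). |black|=2
Step 3: on WHITE (7,3): turn R to W, flip to black, move to (7,2). |black|=3
Step 4: on WHITE (7,2): turn R to N, flip to black, move to (6,2). |black|=4
Step 5: on BLACK (6,2): turn L to W, flip to white, move to (6,1). |black|=3
Step 6: on WHITE (6,1): turn R to N, flip to black, move to (5,1). |black|=4
Step 7: on WHITE (5,1): turn R to E, flip to black, move to (5,2). |black|=5
Step 8: on WHITE (5,2): turn R to S, flip to black, move to (6,2). |black|=6
Step 9: on WHITE (6,2): turn R to W, flip to black, move to (6,1). |black|=7
Step 10: on BLACK (6,1): turn L to S, flip to white, move to (7,1). |black|=6
Step 11: on WHITE (7,1): turn R to W, flip to black, move to (7,0). |black|=7
Step 12: on WHITE (7,0): turn R to N, flip to black, move to (6,0). |black|=8
Step 13: on WHITE (6,0): turn R to E, flip to black, move to (6,1). |black|=9
Step 14: on WHITE (6,1): turn R to S, flip to black, move to (7,1). |black|=10
Step 15: on BLACK (7,1): turn L to E, flip to white, move to (7,2). |black|=9
Step 16: on BLACK (7,2): turn L to N, flip to white, move to (6,2). |black|=8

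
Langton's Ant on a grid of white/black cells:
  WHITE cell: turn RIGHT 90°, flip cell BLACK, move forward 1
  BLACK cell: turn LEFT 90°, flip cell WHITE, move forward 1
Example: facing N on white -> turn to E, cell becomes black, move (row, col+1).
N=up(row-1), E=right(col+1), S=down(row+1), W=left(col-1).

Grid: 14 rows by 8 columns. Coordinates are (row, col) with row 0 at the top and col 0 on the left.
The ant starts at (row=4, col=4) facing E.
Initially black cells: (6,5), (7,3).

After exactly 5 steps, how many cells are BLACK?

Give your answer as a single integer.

Answer: 5

Derivation:
Step 1: on WHITE (4,4): turn R to S, flip to black, move to (5,4). |black|=3
Step 2: on WHITE (5,4): turn R to W, flip to black, move to (5,3). |black|=4
Step 3: on WHITE (5,3): turn R to N, flip to black, move to (4,3). |black|=5
Step 4: on WHITE (4,3): turn R to E, flip to black, move to (4,4). |black|=6
Step 5: on BLACK (4,4): turn L to N, flip to white, move to (3,4). |black|=5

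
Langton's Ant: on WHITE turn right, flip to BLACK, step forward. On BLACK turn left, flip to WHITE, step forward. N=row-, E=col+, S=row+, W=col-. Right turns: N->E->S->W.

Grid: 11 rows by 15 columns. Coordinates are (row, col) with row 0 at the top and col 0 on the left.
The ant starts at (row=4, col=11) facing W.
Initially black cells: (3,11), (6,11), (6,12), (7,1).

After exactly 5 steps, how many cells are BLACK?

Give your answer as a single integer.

Answer: 7

Derivation:
Step 1: on WHITE (4,11): turn R to N, flip to black, move to (3,11). |black|=5
Step 2: on BLACK (3,11): turn L to W, flip to white, move to (3,10). |black|=4
Step 3: on WHITE (3,10): turn R to N, flip to black, move to (2,10). |black|=5
Step 4: on WHITE (2,10): turn R to E, flip to black, move to (2,11). |black|=6
Step 5: on WHITE (2,11): turn R to S, flip to black, move to (3,11). |black|=7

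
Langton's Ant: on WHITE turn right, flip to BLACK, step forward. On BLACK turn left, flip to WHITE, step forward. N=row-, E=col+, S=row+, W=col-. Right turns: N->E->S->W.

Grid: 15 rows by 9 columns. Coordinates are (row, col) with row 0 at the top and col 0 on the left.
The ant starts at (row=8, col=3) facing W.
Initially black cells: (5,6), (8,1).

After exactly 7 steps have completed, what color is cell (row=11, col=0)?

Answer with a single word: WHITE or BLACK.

Step 1: on WHITE (8,3): turn R to N, flip to black, move to (7,3). |black|=3
Step 2: on WHITE (7,3): turn R to E, flip to black, move to (7,4). |black|=4
Step 3: on WHITE (7,4): turn R to S, flip to black, move to (8,4). |black|=5
Step 4: on WHITE (8,4): turn R to W, flip to black, move to (8,3). |black|=6
Step 5: on BLACK (8,3): turn L to S, flip to white, move to (9,3). |black|=5
Step 6: on WHITE (9,3): turn R to W, flip to black, move to (9,2). |black|=6
Step 7: on WHITE (9,2): turn R to N, flip to black, move to (8,2). |black|=7

Answer: WHITE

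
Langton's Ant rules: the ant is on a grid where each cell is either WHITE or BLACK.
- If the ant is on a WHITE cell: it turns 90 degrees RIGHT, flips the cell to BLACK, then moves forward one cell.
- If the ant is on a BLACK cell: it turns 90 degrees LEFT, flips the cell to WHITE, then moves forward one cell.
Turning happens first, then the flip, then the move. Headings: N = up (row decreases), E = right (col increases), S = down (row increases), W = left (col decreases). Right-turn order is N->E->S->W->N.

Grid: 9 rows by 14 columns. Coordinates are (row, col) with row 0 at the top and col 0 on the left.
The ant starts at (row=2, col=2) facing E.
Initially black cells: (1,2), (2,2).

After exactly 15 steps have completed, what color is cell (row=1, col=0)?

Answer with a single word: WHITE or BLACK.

Answer: BLACK

Derivation:
Step 1: on BLACK (2,2): turn L to N, flip to white, move to (1,2). |black|=1
Step 2: on BLACK (1,2): turn L to W, flip to white, move to (1,1). |black|=0
Step 3: on WHITE (1,1): turn R to N, flip to black, move to (0,1). |black|=1
Step 4: on WHITE (0,1): turn R to E, flip to black, move to (0,2). |black|=2
Step 5: on WHITE (0,2): turn R to S, flip to black, move to (1,2). |black|=3
Step 6: on WHITE (1,2): turn R to W, flip to black, move to (1,1). |black|=4
Step 7: on BLACK (1,1): turn L to S, flip to white, move to (2,1). |black|=3
Step 8: on WHITE (2,1): turn R to W, flip to black, move to (2,0). |black|=4
Step 9: on WHITE (2,0): turn R to N, flip to black, move to (1,0). |black|=5
Step 10: on WHITE (1,0): turn R to E, flip to black, move to (1,1). |black|=6
Step 11: on WHITE (1,1): turn R to S, flip to black, move to (2,1). |black|=7
Step 12: on BLACK (2,1): turn L to E, flip to white, move to (2,2). |black|=6
Step 13: on WHITE (2,2): turn R to S, flip to black, move to (3,2). |black|=7
Step 14: on WHITE (3,2): turn R to W, flip to black, move to (3,1). |black|=8
Step 15: on WHITE (3,1): turn R to N, flip to black, move to (2,1). |black|=9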